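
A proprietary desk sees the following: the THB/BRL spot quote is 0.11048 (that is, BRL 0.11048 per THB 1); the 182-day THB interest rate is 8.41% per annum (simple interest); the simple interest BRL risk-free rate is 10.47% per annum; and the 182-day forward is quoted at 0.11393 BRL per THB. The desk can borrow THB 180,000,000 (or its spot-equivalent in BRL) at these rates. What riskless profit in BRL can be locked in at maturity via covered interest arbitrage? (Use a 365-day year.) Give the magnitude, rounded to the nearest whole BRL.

T = 182/365 years.
Keep in THB, deliver into the forward: 180,000,000·1.0419347945·0.11393 = BRL 21,367,373.60.
Swap to BRL now, deposit: 180,000,000·0.11048·1.0522065753 = BRL 20,924,600.84.
The quoted forward overvalues THB, so borrow BRL, buy THB at spot, deposit the THB at 8.41%, and sell the proceeds forward at 0.11393.
Profit = 21,367,373.60 − 20,924,600.84 = BRL 442,773.

BRL 442,773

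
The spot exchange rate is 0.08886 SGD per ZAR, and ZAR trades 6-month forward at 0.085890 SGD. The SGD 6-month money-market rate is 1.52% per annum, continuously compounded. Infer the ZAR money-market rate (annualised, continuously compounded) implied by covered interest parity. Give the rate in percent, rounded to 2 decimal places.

8.32%

T = 6/12 years.
F/S = 0.08589/0.08886 = 0.9665766 = (growth of SGD) / (growth of ZAR).
The SGD side grows by e^(0.0152×6/12) = 1.007629.
Hence g_ZAR = 1.042472.
r = ln(1.042472)/(6/12) = 0.083190 → 8.32%.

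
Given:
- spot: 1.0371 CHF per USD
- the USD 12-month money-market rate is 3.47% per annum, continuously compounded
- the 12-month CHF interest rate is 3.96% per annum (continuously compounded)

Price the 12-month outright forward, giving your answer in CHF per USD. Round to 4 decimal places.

T = 1 year.
CHF accumulates by e^(0.0396×1) = 1.0403945.
Growth of 1 USD over T: e^(0.0347×1) = 1.0353091.
So F = 1.0371 × 1.0403945 / 1.0353091 = 1.042194 (CHF/USD).

1.0422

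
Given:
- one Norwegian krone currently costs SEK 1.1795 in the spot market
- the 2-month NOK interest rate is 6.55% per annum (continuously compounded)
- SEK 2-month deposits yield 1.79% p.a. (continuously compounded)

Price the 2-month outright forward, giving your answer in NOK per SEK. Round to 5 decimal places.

0.85457

T = 2/12 years.
Growth of 1 SEK over T: e^(0.0179×2/12) = 1.0029878.
NOK accumulates by e^(0.0655×2/12) = 1.0109765.
CIP: F = S · (grow SEK)/(grow NOK) = 1.1795 × 1.0029878/1.0109765 = 1.170180 SEK per NOK.
Invert for NOK per SEK: 1 / 1.170180 = 0.85457.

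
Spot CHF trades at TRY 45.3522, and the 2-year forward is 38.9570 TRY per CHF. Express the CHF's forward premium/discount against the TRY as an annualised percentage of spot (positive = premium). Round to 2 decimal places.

-7.05%

T = 2 years.
(F − S)/S = (38.9570 − 45.3522)/45.3522 = -0.1410119.
×(1/T) gives -7.05% p.a.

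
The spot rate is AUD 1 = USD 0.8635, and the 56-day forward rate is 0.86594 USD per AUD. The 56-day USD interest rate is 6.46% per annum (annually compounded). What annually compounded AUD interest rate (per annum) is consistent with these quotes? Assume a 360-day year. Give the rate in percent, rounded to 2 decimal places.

T = 56/360 years.
F/S = 0.86594/0.8635 = 1.0028257 = (growth of USD) / (growth of AUD).
The USD side grows by (1 + 0.0646)^(56/360) = 1.0097852.
Hence g_AUD = 1.0069399.
r = 1.0069399^(360/56) − 1 = 0.045463 → 4.55%.

4.55%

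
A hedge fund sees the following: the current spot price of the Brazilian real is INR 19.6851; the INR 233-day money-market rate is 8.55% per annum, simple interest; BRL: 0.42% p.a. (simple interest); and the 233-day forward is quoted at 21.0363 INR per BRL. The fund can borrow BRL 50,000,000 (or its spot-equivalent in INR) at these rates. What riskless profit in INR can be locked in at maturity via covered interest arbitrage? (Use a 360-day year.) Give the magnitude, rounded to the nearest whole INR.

T = 233/360 years.
Route A — deposit BRL, sell forward: 50,000,000 × 1.002718333333 × 21.0363 = INR 1,054,674,183.77.
Route B — convert at spot, deposit INR: 50,000,000 × 19.6851 × 1.0553375 = INR 1,038,721,211.06.
The quoted forward overvalues BRL, so borrow INR, buy BRL at spot, deposit the BRL at 0.42%, and sell the proceeds forward at 21.0363.
Profit = 1,054,674,183.77 − 1,038,721,211.06 = INR 15,952,973.

INR 15,952,973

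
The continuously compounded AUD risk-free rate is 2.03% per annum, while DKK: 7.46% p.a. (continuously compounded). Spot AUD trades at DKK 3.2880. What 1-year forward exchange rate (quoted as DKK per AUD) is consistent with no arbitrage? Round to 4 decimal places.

T = 1 year.
Growth of 1 DKK over T: e^(0.0746×1) = 1.0774531.
AUD accumulates by e^(0.0203×1) = 1.0205074.
CIP: F = S · (grow DKK)/(grow AUD) = 3.288 × 1.0774531/1.0205074 = 3.471475 DKK per AUD.

3.4715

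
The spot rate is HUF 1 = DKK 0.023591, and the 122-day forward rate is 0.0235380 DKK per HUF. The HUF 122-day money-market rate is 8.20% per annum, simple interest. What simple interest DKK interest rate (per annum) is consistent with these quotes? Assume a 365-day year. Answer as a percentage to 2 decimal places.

T = 122/365 years.
F/S = 0.023538/0.023591 = 0.9977534 = (growth of DKK) / (growth of HUF).
HUF growth factor: 1 + 0.0820×122/365 = 1.0274082.
That pins the DKK growth at 1.025100.
r = (1.025100 − 1)/(122/365) = 0.075094 → 7.51%.

7.51%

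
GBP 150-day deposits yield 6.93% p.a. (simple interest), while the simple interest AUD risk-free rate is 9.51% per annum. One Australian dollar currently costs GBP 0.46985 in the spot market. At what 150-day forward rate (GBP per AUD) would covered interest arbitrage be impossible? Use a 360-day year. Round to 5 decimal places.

T = 150/360 years.
GBP growth factor: 1 + 0.0693×150/360 = 1.028875.
AUD growth factor: 1 + 0.0951×150/360 = 1.039625.
Forward (GBP per AUD) = 0.46985 × 1.028875 / 1.039625 = 0.4649916.

0.46499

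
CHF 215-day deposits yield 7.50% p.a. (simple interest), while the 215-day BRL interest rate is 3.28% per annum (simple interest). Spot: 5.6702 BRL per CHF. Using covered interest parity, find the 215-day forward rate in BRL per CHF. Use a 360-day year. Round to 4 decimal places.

5.5334

T = 215/360 years.
Growth of 1 BRL over T: 1 + 0.0328×215/360 = 1.0195889.
Growth of 1 CHF over T: 1 + 0.0750×215/360 = 1.0447917.
CIP: F = S · (grow BRL)/(grow CHF) = 5.6702 × 1.0195889/1.0447917 = 5.533422 BRL per CHF.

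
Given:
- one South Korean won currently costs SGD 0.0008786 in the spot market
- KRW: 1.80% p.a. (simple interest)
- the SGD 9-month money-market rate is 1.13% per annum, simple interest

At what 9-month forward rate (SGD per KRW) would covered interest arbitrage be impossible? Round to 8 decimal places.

0.00087424

T = 9/12 years.
SGD accumulates by 1 + 0.0113×9/12 = 1.008475.
KRW growth factor: 1 + 0.0180×9/12 = 1.013500.
CIP: F = S · (grow SGD)/(grow KRW) = 0.0008786 × 1.008475/1.013500 = 0.0008742438 SGD per KRW.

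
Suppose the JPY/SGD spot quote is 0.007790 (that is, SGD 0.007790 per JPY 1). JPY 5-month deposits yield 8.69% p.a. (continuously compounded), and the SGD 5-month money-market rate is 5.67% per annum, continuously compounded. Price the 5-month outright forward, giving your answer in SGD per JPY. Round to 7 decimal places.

0.0076926

T = 5/12 years.
SGD growth factor: e^(0.0567×5/12) = 1.0239063.
JPY accumulates by e^(0.0869×5/12) = 1.0368718.
CIP: F = S · (grow SGD)/(grow JPY) = 0.00779 × 1.0239063/1.0368718 = 0.007692590 SGD per JPY.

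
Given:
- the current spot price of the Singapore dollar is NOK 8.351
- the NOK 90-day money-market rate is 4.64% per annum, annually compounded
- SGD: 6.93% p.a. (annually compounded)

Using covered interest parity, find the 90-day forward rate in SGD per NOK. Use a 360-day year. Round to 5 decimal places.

0.12040

T = 90/360 years.
NOK growth factor: (1 + 0.0464)^(90/360) = 1.0114035.
SGD accumulates by (1 + 0.0693)^(90/360) = 1.0168921.
So F = 8.351 × 1.0114035 / 1.0168921 = 8.305926 (NOK/SGD).
Invert for SGD per NOK: 1 / 8.305926 = 0.12040.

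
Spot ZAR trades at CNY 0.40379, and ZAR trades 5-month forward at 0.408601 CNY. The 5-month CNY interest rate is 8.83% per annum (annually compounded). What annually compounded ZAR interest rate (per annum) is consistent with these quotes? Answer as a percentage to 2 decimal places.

T = 5/12 years.
CIP gives F = S · g_CNY/g_ZAR, so g_CNY/g_ZAR = 0.408601/0.40379 = 1.0119146.
The CNY side grows by (1 + 0.0883)^(5/12) = 1.0358859.
That pins the ZAR growth at 1.0236891.
Annualise: 1.0236891^(12/5) − 1 = 0.057800 = 5.78%.

5.78%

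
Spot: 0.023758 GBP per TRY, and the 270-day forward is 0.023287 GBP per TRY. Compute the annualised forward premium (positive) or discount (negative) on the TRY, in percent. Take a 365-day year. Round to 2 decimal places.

T = 270/365 years.
(F − S)/S = (0.023287 − 0.023758)/0.023758 = -0.0198249.
Annualise by dividing by T: -0.0198249 / (270/365) = -0.026800 → -2.68%.

-2.68%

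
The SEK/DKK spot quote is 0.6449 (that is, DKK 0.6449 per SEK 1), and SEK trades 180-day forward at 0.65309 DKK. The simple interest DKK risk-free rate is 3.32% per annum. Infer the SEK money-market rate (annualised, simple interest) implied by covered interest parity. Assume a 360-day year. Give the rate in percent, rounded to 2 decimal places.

0.77%

T = 180/360 years.
By CIP, F/S equals the DKK-to-SEK growth ratio: 0.65309/0.6449 = 1.0126996.
DKK growth factor: 1 + 0.0332×180/360 = 1.016600.
Hence g_SEK = 1.0038515.
r = (1.0038515 − 1)/(180/360) = 0.007703 → 0.77%.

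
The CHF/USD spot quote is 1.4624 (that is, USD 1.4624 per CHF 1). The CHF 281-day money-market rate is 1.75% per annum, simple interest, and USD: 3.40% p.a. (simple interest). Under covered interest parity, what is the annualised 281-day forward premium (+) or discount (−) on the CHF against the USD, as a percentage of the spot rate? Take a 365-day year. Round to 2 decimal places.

T = 281/365 years.
F = S · g_USD/g_CHF = 1.4624 × 1.0261753/1.0134726 = 1.4807295.
(F − S)/S ÷ T = (1.4807295 − 1.4624)/1.4624/(281/365) = 0.016281 → 1.63%.

+1.63%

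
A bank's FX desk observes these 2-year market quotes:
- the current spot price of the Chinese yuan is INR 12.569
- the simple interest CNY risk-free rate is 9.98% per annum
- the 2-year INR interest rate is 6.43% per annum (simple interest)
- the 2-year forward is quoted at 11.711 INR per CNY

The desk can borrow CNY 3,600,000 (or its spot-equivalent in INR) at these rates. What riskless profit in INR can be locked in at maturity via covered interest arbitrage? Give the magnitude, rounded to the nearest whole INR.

T = 2 years.
Route A — deposit CNY, sell forward: 3,600,000 × 1.199600 × 11.711 = INR 50,574,656.16.
Route B — convert at spot, deposit INR: 3,600,000 × 12.569 × 1.128600 = INR 51,067,344.24.
The quoted forward undervalues CNY, so borrow CNY, convert to INR at spot, deposit the INR at 6.43%, and buy CNY forward at 11.711 to cover the loan.
Profit = 51,067,344.24 − 50,574,656.16 = INR 492,688.

INR 492,688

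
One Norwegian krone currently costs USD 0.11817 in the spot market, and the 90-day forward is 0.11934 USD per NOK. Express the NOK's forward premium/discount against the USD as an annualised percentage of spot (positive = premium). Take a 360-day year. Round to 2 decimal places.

T = 90/360 years.
(F − S)/S = (0.11934 − 0.11817)/0.11817 = 0.0099010.
Annualise by dividing by T: 0.0099010 / (90/360) = 0.039604 → 3.96%.

+3.96%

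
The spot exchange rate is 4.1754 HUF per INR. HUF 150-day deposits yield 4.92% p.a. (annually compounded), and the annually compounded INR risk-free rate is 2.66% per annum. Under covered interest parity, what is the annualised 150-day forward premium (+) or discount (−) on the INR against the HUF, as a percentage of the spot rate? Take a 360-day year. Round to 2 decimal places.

+2.19%

T = 150/360 years.
CIP forward (HUF per INR) = 4.1754 × 1.0202132/1.0109985 = 4.2134565.
Annualised premium = (F − S)/S × (1/T) = (4.2134565 − 4.1754)/4.1754 ÷ (150/360) = 2.19%.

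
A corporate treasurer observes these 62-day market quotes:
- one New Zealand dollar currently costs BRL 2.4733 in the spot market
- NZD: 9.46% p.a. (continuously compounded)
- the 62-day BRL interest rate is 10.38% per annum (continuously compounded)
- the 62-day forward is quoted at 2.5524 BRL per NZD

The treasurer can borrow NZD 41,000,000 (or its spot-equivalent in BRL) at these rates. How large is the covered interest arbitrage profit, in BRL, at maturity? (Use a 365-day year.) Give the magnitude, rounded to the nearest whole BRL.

T = 62/365 years.
Keep in NZD, deliver into the forward: 41,000,000·1.01619884247·2.5524 = BRL 106,343,582.95.
Swap to BRL now, deposit: 41,000,000·2.4733·1.01778813827 = BRL 103,209,111.50.
The quoted forward overvalues NZD, so borrow BRL, buy NZD at spot, deposit the NZD at 9.46%, and sell the proceeds forward at 2.5524.
Profit = 106,343,582.95 − 103,209,111.50 = BRL 3,134,471.

BRL 3,134,471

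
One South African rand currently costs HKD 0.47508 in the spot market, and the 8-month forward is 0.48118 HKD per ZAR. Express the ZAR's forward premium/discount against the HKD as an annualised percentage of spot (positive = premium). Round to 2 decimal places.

T = 8/12 years.
(F − S)/S = (0.48118 − 0.47508)/0.47508 = 0.0128399.
Annualise by dividing by T: 0.0128399 / (8/12) = 0.019260 → 1.93%.

+1.93%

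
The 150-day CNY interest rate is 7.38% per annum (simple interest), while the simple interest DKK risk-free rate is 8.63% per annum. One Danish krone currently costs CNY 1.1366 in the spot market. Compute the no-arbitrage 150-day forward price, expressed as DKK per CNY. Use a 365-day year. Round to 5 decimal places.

T = 150/365 years.
Growth of 1 CNY over T: 1 + 0.0738×150/365 = 1.0303288.
DKK growth factor: 1 + 0.0863×150/365 = 1.0354658.
CIP: F = S · (grow CNY)/(grow DKK) = 1.1366 × 1.0303288/1.0354658 = 1.130961 CNY per DKK.
Invert for DKK per CNY: 1 / 1.130961 = 0.88420.

0.88420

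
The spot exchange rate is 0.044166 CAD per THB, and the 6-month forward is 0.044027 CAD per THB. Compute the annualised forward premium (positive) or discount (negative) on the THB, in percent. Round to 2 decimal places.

-0.63%

T = 6/12 years.
(F − S)/S = (0.044027 − 0.044166)/0.044166 = -0.0031472.
×(1/T) gives -0.63% p.a.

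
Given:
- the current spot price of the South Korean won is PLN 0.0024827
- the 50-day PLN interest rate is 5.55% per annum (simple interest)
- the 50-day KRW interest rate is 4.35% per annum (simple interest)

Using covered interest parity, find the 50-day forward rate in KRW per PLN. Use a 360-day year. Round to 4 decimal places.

402.1211

T = 50/360 years.
PLN accumulates by 1 + 0.0555×50/360 = 1.007708333.
Growth of 1 KRW over T: 1 + 0.0435×50/360 = 1.006041667.
CIP: F = S · (grow PLN)/(grow KRW) = 0.0024827 × 1.007708333/1.006041667 = 0.00248681298 PLN per KRW.
Invert for KRW per PLN: 1 / 0.00248681298 = 402.1211.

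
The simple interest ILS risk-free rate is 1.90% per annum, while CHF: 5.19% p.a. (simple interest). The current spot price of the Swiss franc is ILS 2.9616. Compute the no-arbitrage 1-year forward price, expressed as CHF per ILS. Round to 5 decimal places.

0.34856

T = 1 year.
ILS accumulates by 1 + 0.0190×1 = 1.019000.
CHF accumulates by 1 + 0.0519×1 = 1.051900.
CIP: F = S · (grow ILS)/(grow CHF) = 2.9616 × 1.019000/1.051900 = 2.868971 ILS per CHF.
Invert for CHF per ILS: 1 / 2.868971 = 0.34856.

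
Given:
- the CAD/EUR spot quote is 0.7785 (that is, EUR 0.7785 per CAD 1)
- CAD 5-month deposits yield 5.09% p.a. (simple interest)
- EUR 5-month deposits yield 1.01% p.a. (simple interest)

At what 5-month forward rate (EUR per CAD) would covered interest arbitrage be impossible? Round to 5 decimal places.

T = 5/12 years.
EUR accumulates by 1 + 0.0101×5/12 = 1.0042083.
Growth of 1 CAD over T: 1 + 0.0509×5/12 = 1.0212083.
Forward (EUR per CAD) = 0.7785 × 1.0042083 / 1.0212083 = 0.7655404.

0.76554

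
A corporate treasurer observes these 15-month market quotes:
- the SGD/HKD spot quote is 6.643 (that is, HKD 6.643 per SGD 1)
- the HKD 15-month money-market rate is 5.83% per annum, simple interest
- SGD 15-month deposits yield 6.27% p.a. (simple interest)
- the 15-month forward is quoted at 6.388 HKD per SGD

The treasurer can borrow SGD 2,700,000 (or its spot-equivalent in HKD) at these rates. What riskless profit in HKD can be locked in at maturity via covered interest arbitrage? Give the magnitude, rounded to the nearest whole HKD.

T = 15/12 years.
Route A — deposit SGD, sell forward: 2,700,000 × 1.078375 × 6.388 = HKD 18,599,380.65.
Route B — convert at spot, deposit HKD: 2,700,000 × 6.643 × 1.072875 = HKD 19,243,193.29.
The quoted forward undervalues SGD, so borrow SGD, convert to HKD at spot, deposit the HKD at 5.83%, and buy SGD forward at 6.388 to cover the loan.
Profit = 19,243,193.29 − 18,599,380.65 = HKD 643,813.

HKD 643,813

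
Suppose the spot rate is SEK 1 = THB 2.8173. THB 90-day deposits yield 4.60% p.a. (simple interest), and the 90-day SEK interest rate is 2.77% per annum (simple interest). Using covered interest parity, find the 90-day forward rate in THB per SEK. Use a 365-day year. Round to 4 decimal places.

T = 90/365 years.
Growth of 1 THB over T: 1 + 0.0460×90/365 = 1.0113425.
SEK accumulates by 1 + 0.0277×90/365 = 1.0068301.
Forward (THB per SEK) = 2.8173 × 1.0113425 / 1.0068301 = 2.829927.

2.8299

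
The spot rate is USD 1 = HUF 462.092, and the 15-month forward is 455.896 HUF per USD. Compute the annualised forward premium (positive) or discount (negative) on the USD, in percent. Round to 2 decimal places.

T = 15/12 years.
USD trades forward at -1.34086% vs spot over the period.
Annualise by dividing by T: -0.0134086 / (15/12) = -0.010727 → -1.07%.

-1.07%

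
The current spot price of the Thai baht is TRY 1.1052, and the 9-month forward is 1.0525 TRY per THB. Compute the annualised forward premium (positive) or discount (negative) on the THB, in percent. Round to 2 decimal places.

-6.36%

T = 9/12 years.
Period premium: (1.0525 − 1.1052)/1.1052 = -0.0476837.
×(1/T) gives -6.36% p.a.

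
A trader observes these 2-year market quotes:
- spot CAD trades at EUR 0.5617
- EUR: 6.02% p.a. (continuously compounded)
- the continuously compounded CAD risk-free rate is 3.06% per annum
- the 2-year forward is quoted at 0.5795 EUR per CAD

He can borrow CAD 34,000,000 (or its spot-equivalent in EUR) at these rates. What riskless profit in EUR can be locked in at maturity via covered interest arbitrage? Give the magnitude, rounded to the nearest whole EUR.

EUR 594,838

T = 2 years.
Route A — deposit CAD, sell forward: 34,000,000 × 1.0631115152 × 0.5795 = EUR 20,946,486.18.
Route B — convert at spot, deposit EUR: 34,000,000 × 0.5617 × 1.1279479405 = EUR 21,541,324.18.
The quoted forward undervalues CAD, so borrow CAD, convert to EUR at spot, deposit the EUR at 6.02%, and buy CAD forward at 0.5795 to cover the loan.
Arbitrage profit = |20,946,486.18 − 21,541,324.18| = EUR 594,838.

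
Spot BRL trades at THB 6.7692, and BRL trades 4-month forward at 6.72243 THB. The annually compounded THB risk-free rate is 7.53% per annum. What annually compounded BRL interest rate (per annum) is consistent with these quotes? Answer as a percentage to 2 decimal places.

T = 4/12 years.
F/S = 6.72243/6.7692 = 0.9930908 = (growth of THB) / (growth of BRL).
The THB side grows by (1 + 0.0753)^(4/12) = 1.0244951.
Hence g_BRL = 1.0316228.
Annualise: 1.0316228^(12/4) − 1 = 0.097900 = 9.79%.

9.79%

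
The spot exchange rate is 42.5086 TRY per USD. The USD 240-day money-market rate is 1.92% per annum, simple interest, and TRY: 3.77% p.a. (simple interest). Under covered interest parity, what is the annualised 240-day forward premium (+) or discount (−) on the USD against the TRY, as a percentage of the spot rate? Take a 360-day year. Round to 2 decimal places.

+1.83%

T = 240/360 years.
F = S · g_TRY/g_USD = 42.5086 × 1.0251333/1.012800 = 43.0262455.
(F − S)/S ÷ T = (43.0262455 − 42.5086)/42.5086/(240/360) = 0.018266 → 1.83%.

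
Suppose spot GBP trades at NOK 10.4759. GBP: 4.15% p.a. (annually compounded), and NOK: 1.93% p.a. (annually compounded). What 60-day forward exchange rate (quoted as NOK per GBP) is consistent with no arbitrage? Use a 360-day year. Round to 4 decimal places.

T = 60/360 years.
NOK growth factor: (1 + 0.0193)^(60/360) = 1.0031911.
Growth of 1 GBP over T: (1 + 0.0415)^(60/360) = 1.00680001.
CIP: F = S · (grow NOK)/(grow GBP) = 10.4759 × 1.0031911/1.00680001 = 10.438349 NOK per GBP.

10.4383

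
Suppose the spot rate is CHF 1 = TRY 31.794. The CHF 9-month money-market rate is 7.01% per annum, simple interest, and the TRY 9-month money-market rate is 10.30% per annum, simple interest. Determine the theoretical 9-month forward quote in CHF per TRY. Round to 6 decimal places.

T = 9/12 years.
TRY accumulates by 1 + 0.1030×9/12 = 1.077250.
CHF accumulates by 1 + 0.0701×9/12 = 1.052575.
Forward (TRY per CHF) = 31.794 × 1.077250 / 1.052575 = 32.53933.
Quoted the other way: 1/32.53933 = 0.030732 CHF per TRY.

0.030732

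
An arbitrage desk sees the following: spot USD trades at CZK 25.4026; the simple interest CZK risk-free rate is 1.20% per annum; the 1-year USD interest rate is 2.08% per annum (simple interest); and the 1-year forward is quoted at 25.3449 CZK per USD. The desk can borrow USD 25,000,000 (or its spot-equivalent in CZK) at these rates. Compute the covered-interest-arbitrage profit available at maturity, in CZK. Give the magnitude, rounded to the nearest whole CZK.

CZK 4,116,068

T = 1 year.
Invest the USD and cover forward: 25,000,000 × 1.020800 × 25.3449 = CZK 646,801,848.00.
Convert at spot and invest in CZK: 25,000,000 × 25.4026 × 1.012000 = CZK 642,685,780.00.
The quoted forward overvalues USD, so borrow CZK, buy USD at spot, deposit the USD at 2.08%, and sell the proceeds forward at 25.3449.
Arbitrage profit = |646,801,848.00 − 642,685,780.00| = CZK 4,116,068.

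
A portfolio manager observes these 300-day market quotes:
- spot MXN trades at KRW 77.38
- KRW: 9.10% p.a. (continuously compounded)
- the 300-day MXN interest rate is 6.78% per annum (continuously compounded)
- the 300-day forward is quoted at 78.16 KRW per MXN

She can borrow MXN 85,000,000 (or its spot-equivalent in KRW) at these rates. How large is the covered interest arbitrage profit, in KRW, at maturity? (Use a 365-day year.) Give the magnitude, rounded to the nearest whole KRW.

T = 300/365 years.
Keep in MXN, deliver into the forward: 85,000,000·1.057307970635·78.16 = KRW 7,024,331,233.71.
Swap to KRW now, deposit: 85,000,000·77.38·1.077662690593 = KRW 7,088,110,814.84.
The quoted forward undervalues MXN, so borrow MXN, convert to KRW at spot, deposit the KRW at 9.10%, and buy MXN forward at 78.16 to cover the loan.
Arbitrage profit = |7,024,331,233.71 − 7,088,110,814.84| = KRW 63,779,581.

KRW 63,779,581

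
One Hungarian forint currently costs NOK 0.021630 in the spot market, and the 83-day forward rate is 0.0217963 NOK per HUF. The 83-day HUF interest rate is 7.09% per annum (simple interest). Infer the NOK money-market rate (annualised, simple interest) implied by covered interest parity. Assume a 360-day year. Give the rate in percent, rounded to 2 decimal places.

T = 83/360 years.
CIP gives F = S · g_NOK/g_HUF, so g_NOK/g_HUF = 0.0217963/0.02163 = 1.0076884.
HUF growth factor: 1 + 0.0709×83/360 = 1.0163464.
That pins the NOK growth at 1.0241605.
(1.0241605 − 1)/T = 0.104793, i.e. 10.48%.

10.48%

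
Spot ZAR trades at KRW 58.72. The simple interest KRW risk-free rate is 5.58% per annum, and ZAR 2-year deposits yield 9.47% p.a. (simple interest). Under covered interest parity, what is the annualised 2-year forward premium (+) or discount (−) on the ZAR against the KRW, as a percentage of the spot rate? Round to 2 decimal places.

T = 2 years.
No-arbitrage forward: 58.72 × 1.111600 / 1.189400 = 54.87906 KRW/ZAR.
Annualised premium = (F − S)/S × (1/T) = (54.87906 − 58.72)/58.72 ÷ 2 = -3.27%.

-3.27%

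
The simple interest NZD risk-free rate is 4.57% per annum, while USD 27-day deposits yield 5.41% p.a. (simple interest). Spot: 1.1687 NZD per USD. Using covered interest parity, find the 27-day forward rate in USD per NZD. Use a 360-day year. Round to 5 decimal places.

T = 27/360 years.
NZD accumulates by 1 + 0.0457×27/360 = 1.0034275.
Growth of 1 USD over T: 1 + 0.0541×27/360 = 1.0040575.
So F = 1.1687 × 1.0034275 / 1.0040575 = 1.167967 (NZD/USD).
Invert for USD per NZD: 1 / 1.167967 = 0.85619.

0.85619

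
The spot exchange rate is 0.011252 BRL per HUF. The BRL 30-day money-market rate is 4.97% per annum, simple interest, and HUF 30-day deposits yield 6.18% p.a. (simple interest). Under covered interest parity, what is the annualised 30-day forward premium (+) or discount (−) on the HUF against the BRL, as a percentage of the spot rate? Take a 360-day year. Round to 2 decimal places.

-1.20%

T = 30/360 years.
CIP forward (BRL per HUF) = 0.011252 × 1.0041417/1.005150 = 0.011240713.
(F − S)/S ÷ T = (0.011240713 − 0.011252)/0.011252/(30/360) = -0.012037 → -1.20%.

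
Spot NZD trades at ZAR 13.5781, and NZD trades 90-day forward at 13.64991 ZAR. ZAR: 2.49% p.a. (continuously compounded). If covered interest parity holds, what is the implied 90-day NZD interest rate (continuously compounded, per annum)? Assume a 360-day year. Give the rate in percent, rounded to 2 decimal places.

T = 90/360 years.
CIP gives F = S · g_ZAR/g_NZD, so g_ZAR/g_NZD = 13.64991/13.5781 = 1.0052887.
The ZAR side grows by e^(0.0249×90/360) = 1.0062444.
Hence g_NZD = 1.0009507.
Take logs: ln 1.0009507 / (90/360) = 0.003801, so 0.38%.

0.38%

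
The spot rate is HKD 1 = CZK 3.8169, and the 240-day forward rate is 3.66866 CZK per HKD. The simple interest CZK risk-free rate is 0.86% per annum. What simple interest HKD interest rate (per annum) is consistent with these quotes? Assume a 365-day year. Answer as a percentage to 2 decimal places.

7.04%

T = 240/365 years.
By CIP, F/S equals the CZK-to-HKD growth ratio: 3.66866/3.8169 = 0.9611622.
CZK growth factor: 1 + 0.0086×240/365 = 1.0056548.
That pins the HKD growth at 1.0462904.
(1.0462904 − 1)/T = 0.070400, i.e. 7.04%.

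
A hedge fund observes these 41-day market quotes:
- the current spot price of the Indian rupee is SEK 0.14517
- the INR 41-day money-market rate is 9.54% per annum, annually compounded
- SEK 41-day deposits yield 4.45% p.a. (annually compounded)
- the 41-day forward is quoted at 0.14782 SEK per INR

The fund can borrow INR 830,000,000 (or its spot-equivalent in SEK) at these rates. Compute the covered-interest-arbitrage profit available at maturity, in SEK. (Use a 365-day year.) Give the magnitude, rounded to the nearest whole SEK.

T = 41/365 years.
Invest the INR and cover forward: 830,000,000 × 1.01028791197 × 0.14782 = SEK 123,952,830.09.
Convert at spot and invest in SEK: 830,000,000 × 0.14517 × 1.00490258231 = SEK 121,081,817.54.
The quoted forward overvalues INR, so borrow SEK, buy INR at spot, deposit the INR at 9.54%, and sell the proceeds forward at 0.14782.
Arbitrage profit = |123,952,830.09 − 121,081,817.54| = SEK 2,871,013.

SEK 2,871,013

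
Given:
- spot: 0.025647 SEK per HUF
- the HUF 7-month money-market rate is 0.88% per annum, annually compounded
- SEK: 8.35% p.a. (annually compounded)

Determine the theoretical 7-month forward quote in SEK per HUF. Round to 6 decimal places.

0.026738

T = 7/12 years.
SEK accumulates by (1 + 0.0835)^(7/12) = 1.0478928.
HUF accumulates by (1 + 0.0088)^(7/12) = 1.005124.
CIP: F = S · (grow SEK)/(grow HUF) = 0.025647 × 1.0478928/1.005124 = 0.02673830 SEK per HUF.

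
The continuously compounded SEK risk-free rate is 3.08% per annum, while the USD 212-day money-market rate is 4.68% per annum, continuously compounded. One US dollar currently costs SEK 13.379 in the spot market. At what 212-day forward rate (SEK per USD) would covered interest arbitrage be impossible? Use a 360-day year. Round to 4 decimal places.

13.2535

T = 212/360 years.
SEK accumulates by e^(0.0308×212/360) = 1.01830327.
USD growth factor: e^(0.0468×212/360) = 1.02794329.
CIP: F = S · (grow SEK)/(grow USD) = 13.379 × 1.01830327/1.02794329 = 13.253532 SEK per USD.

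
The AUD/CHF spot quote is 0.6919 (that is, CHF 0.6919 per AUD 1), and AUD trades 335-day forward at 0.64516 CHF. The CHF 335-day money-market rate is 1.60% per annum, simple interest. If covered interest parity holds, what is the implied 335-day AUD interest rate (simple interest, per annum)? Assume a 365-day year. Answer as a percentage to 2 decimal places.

T = 335/365 years.
F/S = 0.64516/0.6919 = 0.9324469 = (growth of CHF) / (growth of AUD).
The CHF side grows by 1 + 0.0160×335/365 = 1.0146849.
That pins the AUD growth at 1.0881959.
(1.0881959 − 1)/T = 0.096094, i.e. 9.61%.

9.61%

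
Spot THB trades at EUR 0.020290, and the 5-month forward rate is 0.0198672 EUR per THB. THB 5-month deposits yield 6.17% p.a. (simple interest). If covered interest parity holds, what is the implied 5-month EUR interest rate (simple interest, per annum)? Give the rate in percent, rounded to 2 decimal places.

T = 5/12 years.
CIP gives F = S · g_EUR/g_THB, so g_EUR/g_THB = 0.0198672/0.02029 = 0.9791621.
THB growth factor: 1 + 0.0617×5/12 = 1.0257083.
That pins the EUR growth at 1.0043347.
r = (1.0043347 − 1)/(5/12) = 0.010403 → 1.04%.

1.04%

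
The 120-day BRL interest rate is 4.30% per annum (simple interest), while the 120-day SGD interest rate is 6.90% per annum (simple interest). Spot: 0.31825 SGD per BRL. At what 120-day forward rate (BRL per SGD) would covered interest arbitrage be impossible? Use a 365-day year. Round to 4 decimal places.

T = 120/365 years.
SGD growth factor: 1 + 0.0690×120/365 = 1.0226849.
BRL growth factor: 1 + 0.0430×120/365 = 1.014137.
So F = 0.31825 × 1.0226849 / 1.014137 = 0.3209324 (SGD/BRL).
Quoted the other way: 1/0.3209324 = 3.1159 BRL per SGD.

3.1159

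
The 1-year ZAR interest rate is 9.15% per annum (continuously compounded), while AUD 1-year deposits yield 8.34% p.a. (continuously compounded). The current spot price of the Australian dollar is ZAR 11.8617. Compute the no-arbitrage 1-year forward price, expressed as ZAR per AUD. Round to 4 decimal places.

11.9582

T = 1 year.
ZAR growth factor: e^(0.0915×1) = 1.09581678.
AUD growth factor: e^(0.0834×1) = 1.08697651.
So F = 11.8617 × 1.09581678 / 1.08697651 = 11.958170 (ZAR/AUD).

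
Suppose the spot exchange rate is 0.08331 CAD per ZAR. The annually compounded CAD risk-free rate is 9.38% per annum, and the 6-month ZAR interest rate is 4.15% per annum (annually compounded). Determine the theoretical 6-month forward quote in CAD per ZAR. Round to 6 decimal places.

T = 6/12 years.
CAD accumulates by (1 + 0.0938)^(6/12) = 1.0458489.
ZAR accumulates by (1 + 0.0415)^(6/12) = 1.0205391.
So F = 0.08331 × 1.0458489 / 1.0205391 = 0.08537612 (CAD/ZAR).

0.085376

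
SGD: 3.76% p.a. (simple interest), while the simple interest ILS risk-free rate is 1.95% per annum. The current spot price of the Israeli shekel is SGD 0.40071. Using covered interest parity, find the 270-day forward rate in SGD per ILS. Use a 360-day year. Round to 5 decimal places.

0.40607

T = 270/360 years.
SGD growth factor: 1 + 0.0376×270/360 = 1.028200.
ILS accumulates by 1 + 0.0195×270/360 = 1.014625.
Forward (SGD per ILS) = 0.40071 × 1.028200 / 1.014625 = 0.4060712.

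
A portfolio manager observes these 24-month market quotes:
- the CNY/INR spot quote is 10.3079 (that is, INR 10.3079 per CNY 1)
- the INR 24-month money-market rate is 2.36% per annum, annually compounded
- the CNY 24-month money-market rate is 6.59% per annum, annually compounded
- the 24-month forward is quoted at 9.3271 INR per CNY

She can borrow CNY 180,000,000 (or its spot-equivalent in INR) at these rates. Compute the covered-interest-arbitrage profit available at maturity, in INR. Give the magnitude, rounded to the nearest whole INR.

T = 2 years.
Keep in CNY, deliver into the forward: 180,000,000·1.13614281·9.3271 = INR 1,907,445,168.57.
Swap to INR now, deposit: 180,000,000·10.3079·1.04775696 = INR 1,944,031,314.24.
The quoted forward undervalues CNY, so borrow CNY, convert to INR at spot, deposit the INR at 2.36%, and buy CNY forward at 9.3271 to cover the loan.
Profit = 1,944,031,314.24 − 1,907,445,168.57 = INR 36,586,146.

INR 36,586,146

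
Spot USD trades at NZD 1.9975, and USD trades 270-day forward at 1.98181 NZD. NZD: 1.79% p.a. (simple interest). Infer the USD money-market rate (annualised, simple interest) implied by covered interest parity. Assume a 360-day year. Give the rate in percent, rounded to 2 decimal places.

T = 270/360 years.
CIP gives F = S · g_NZD/g_USD, so g_NZD/g_USD = 1.98181/1.9975 = 0.9921452.
NZD growth factor: 1 + 0.0179×270/360 = 1.013425.
So the USD growth factor = 1.0214483.
r = (1.0214483 − 1)/(270/360) = 0.028598 → 2.86%.

2.86%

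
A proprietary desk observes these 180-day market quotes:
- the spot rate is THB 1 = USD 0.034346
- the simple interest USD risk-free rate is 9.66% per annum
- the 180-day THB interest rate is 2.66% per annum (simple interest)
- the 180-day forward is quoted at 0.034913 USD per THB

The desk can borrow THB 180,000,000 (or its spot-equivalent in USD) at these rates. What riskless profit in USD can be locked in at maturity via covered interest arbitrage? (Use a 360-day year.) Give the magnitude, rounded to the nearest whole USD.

USD 112,962

T = 180/360 years.
Keep in THB, deliver into the forward: 180,000,000·1.013300·0.034913 = USD 6,367,921.72.
Swap to USD now, deposit: 180,000,000·0.034346·1.048300 = USD 6,480,884.12.
The quoted forward undervalues THB, so borrow THB, convert to USD at spot, deposit the USD at 9.66%, and buy THB forward at 0.034913 to cover the loan.
Arbitrage profit = |6,367,921.72 − 6,480,884.12| = USD 112,962.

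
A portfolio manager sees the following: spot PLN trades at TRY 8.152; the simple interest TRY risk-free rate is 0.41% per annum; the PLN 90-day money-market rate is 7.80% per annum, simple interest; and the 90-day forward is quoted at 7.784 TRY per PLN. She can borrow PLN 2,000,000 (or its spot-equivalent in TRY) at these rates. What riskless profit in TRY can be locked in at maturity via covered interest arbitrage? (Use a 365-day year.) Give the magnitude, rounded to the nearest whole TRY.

T = 90/365 years.
Route A — deposit PLN, sell forward: 2,000,000 × 1.0192328767 × 7.784 = TRY 15,867,417.42.
Route B — convert at spot, deposit TRY: 2,000,000 × 8.152 × 1.0010109589 = TRY 16,320,482.67.
The quoted forward undervalues PLN, so borrow PLN, convert to TRY at spot, deposit the TRY at 0.41%, and buy PLN forward at 7.784 to cover the loan.
The gap between the two covered legs is TRY 453,065.

TRY 453,065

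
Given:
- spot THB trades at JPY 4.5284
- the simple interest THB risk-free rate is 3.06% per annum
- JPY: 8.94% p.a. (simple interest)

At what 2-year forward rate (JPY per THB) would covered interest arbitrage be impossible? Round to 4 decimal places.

5.0302

T = 2 years.
JPY growth factor: 1 + 0.0894×2 = 1.178800.
THB accumulates by 1 + 0.0306×2 = 1.061200.
Forward (JPY per THB) = 4.5284 × 1.178800 / 1.061200 = 5.030228.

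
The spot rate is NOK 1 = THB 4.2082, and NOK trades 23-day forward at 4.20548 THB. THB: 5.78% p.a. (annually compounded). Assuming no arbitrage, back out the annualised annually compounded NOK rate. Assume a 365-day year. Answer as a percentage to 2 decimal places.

T = 23/365 years.
F/S = 4.20548/4.2082 = 0.9993536 = (growth of THB) / (growth of NOK).
The THB side grows by (1 + 0.0578)^(23/365) = 1.0035471.
That pins the NOK growth at 1.0041962.
r = 1.0041962^(365/23) − 1 = 0.068710 → 6.87%.

6.87%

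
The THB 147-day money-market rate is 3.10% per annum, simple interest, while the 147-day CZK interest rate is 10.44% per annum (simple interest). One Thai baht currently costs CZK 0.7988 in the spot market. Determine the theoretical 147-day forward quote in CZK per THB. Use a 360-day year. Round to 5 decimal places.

T = 147/360 years.
CZK accumulates by 1 + 0.1044×147/360 = 1.042630.
Growth of 1 THB over T: 1 + 0.0310×147/360 = 1.0126583.
Forward (CZK per THB) = 0.7988 × 1.042630 / 1.0126583 = 0.8224421.

0.82244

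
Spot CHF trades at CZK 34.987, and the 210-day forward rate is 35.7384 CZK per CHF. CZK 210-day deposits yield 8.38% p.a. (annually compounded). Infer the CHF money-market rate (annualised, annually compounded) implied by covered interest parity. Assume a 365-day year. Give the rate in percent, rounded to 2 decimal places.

T = 210/365 years.
F/S = 35.7384/34.987 = 1.0214765 = (growth of CZK) / (growth of CHF).
The CZK side grows by (1 + 0.0838)^(210/365) = 1.0473883.
So the CHF growth factor = 1.025367.
Annualise: 1.025367^(365/210) − 1 = 0.044502 = 4.45%.

4.45%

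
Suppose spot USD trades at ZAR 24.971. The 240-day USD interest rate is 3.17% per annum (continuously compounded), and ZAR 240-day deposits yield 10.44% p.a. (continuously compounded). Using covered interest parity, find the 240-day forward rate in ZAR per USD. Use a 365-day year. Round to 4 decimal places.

26.1937

T = 240/365 years.
ZAR accumulates by e^(0.1044×240/365) = 1.0710576.
USD accumulates by e^(0.0317×240/365) = 1.02106259.
CIP: F = S · (grow ZAR)/(grow USD) = 24.971 × 1.0710576/1.02106259 = 26.193673 ZAR per USD.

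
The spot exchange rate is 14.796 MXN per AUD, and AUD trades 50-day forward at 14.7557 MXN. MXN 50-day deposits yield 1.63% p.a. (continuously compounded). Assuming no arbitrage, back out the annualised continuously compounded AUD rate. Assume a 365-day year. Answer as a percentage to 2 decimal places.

3.62%

T = 50/365 years.
By CIP, F/S equals the MXN-to-AUD growth ratio: 14.7557/14.796 = 0.9972763.
MXN growth factor: e^(0.0163×50/365) = 1.0022354.
Hence g_AUD = 1.0049726.
Take logs: ln 1.0049726 / (50/365) = 0.036210, so 3.62%.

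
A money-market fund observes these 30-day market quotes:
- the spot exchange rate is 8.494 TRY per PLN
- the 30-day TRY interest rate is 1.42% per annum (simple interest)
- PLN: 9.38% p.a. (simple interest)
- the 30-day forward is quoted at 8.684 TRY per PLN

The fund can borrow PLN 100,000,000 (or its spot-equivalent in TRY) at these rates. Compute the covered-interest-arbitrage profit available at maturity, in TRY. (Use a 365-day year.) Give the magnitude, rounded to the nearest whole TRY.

TRY 24,703,653

T = 30/365 years.
Invest the PLN and cover forward: 100,000,000 × 1.00770958904 × 8.684 = TRY 875,095,007.12.
Convert at spot and invest in TRY: 100,000,000 × 8.494 × 1.00116712329 = TRY 850,391,354.52.
The quoted forward overvalues PLN, so borrow TRY, buy PLN at spot, deposit the PLN at 9.38%, and sell the proceeds forward at 8.684.
Profit = 875,095,007.12 − 850,391,354.52 = TRY 24,703,653.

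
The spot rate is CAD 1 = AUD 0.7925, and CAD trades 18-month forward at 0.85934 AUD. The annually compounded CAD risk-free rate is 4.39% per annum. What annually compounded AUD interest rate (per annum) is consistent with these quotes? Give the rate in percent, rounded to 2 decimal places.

10.18%

T = 18/12 years.
By CIP, F/S equals the AUD-to-CAD growth ratio: 0.85934/0.7925 = 1.0843407.
The CAD side grows by (1 + 0.0439)^(18/12) = 1.0665675.
So the AUD growth factor = 1.1565225.
Annualise: 1.1565225^(12/18) − 1 = 0.101800 = 10.18%.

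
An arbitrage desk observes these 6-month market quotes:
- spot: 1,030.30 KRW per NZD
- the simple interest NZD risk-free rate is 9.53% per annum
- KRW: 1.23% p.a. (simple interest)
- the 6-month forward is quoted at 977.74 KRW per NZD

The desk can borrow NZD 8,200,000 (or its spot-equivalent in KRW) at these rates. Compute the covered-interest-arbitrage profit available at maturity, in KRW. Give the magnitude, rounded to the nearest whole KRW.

T = 6/12 years.
Invest the NZD and cover forward: 8,200,000 × 1.047650 × 977.74 = KRW 8,399,500,350.20.
Convert at spot and invest in KRW: 8,200,000 × 1030.30 × 1.006150 = KRW 8,500,418,029.00.
The quoted forward undervalues NZD, so borrow NZD, convert to KRW at spot, deposit the KRW at 1.23%, and buy NZD forward at 977.74 to cover the loan.
Arbitrage profit = |8,399,500,350.20 − 8,500,418,029.00| = KRW 100,917,679.

KRW 100,917,679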